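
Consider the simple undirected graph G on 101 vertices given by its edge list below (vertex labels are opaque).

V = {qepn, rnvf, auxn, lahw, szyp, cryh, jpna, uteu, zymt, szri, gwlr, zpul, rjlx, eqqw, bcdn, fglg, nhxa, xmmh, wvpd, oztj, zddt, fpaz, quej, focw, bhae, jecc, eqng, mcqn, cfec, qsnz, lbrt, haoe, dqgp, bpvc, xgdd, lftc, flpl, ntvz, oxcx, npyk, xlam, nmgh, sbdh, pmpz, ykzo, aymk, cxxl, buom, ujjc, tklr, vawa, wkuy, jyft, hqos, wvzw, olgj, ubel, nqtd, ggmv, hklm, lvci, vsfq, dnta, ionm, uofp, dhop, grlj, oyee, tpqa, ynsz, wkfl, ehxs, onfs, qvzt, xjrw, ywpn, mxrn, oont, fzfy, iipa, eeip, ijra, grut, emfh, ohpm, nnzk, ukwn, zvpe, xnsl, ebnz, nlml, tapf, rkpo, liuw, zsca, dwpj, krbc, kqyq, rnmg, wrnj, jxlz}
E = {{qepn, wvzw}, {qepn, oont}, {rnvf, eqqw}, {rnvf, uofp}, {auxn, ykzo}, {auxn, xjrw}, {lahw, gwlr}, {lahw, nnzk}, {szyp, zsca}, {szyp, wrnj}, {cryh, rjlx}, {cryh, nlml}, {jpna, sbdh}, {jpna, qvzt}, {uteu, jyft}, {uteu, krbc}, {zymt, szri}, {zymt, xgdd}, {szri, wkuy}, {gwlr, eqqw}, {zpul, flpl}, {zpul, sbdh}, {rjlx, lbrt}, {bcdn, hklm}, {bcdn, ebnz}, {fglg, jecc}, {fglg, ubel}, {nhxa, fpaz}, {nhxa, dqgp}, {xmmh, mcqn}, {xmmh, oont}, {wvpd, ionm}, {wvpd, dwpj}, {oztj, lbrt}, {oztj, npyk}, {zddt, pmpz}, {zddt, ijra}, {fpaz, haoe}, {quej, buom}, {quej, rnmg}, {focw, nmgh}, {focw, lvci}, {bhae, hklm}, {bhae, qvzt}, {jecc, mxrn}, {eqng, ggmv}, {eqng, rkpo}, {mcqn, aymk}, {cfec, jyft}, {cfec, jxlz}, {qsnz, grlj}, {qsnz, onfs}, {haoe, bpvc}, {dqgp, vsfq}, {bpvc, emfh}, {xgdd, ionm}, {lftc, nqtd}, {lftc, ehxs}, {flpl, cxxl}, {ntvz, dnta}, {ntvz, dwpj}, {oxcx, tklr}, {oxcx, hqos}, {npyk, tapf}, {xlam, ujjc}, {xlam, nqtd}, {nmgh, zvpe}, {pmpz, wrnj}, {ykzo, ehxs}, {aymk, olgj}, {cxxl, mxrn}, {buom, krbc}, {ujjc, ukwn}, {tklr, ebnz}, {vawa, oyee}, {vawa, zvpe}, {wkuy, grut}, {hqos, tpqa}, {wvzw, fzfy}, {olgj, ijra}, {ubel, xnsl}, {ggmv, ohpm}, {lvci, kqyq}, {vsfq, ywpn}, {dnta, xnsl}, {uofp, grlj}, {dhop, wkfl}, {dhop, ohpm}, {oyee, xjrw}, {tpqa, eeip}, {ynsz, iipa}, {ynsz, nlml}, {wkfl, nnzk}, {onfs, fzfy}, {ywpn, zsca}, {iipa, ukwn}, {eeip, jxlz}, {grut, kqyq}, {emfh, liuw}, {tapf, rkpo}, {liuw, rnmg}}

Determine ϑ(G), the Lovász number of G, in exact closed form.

101*cos(pi/101)/(cos(pi/101) + 1)

Vertex focw has 2 neighbors: nmgh, lvci.
N(eqqw) = {rnvf, gwlr}, |N(eqqw)| = 2.
Vertex ebnz has 2 neighbors: bcdn, tklr.
Vertex ykzo has 2 neighbors: auxn, ehxs.
2-regular, N=101; connected 2-regular on 101 ⇒ C_{101}.
A has 51 distinct eigenvalues ≈ [2.0, 1.996131, 1.98454, 1.96527, 1.938398, 1.904026, 1.862288, 1.813345, 1.757387, 1.694629, 1.625316, 1.549714, 1.468117, 1.38084, 1.288221, 1.190618, 1.088408, 0.981988, 0.871769, 0.758177, 0.641652, 0.522644, 0.401614, 0.279031, 0.155368, 0.031104, -0.093281, -0.217304, -0.340487, -0.462353, -0.582429, -0.700253, -0.815367, -0.927327, -1.035699, -1.140065, -1.240019, -1.335176, -1.425168, -1.509646, -1.588283, -1.660776, -1.726843, -1.78623, -1.838706, -1.884069, -1.922142, -1.952779, -1.975861, -1.991299, -1.999033].
−101·(-2*cos(pi/101)) / ((2)−(-2*cos(pi/101))) = 101*cos(pi/101)/(cos(pi/101) + 1) = ϑ(G).
≈ 50.487783173 (to 9 d.p.).
α=50, χ(Ḡ)=51; ϑ=101*cos(pi/101)/(cos(pi/101) + 1) lies between (both strict).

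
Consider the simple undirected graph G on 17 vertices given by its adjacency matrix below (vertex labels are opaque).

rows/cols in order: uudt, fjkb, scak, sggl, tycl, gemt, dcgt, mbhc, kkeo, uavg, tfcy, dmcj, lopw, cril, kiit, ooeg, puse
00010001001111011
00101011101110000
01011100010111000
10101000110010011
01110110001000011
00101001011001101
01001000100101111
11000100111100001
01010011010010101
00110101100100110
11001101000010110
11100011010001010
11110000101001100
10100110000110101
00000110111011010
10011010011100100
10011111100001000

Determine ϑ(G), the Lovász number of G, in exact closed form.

deg(ooeg) = 8; N(ooeg) = {uudt, sggl, tycl, dcgt, uavg, tfcy, dmcj, kiit}.
Vertex mbhc has 8 neighbors: uudt, fjkb, gemt, kkeo, uavg, tfcy, dmcj, puse.
deg(cril) = 8; N(cril) = {uudt, scak, gemt, dcgt, dmcj, lopw, kiit, puse}.
N(uudt) = {sggl, mbhc, tfcy, dmcj, lopw, cril, ooeg, puse}, |N(uudt)| = 8.
deg(v) = 8 for all v (|V|=17); Paley(17): SR with (k,λ,μ)=(8,3,4).
spec(A) ≈ [8.0, 1.562, -2.562] (distinct, 3 d.p.).
Lovász (edge-transitive): ϑ = −17·(-sqrt(17)/2 - 1/2)/((8)−(-sqrt(17)/2 - 1/2)) = sqrt(17).
Numerically 4.1231056.

sqrt(17)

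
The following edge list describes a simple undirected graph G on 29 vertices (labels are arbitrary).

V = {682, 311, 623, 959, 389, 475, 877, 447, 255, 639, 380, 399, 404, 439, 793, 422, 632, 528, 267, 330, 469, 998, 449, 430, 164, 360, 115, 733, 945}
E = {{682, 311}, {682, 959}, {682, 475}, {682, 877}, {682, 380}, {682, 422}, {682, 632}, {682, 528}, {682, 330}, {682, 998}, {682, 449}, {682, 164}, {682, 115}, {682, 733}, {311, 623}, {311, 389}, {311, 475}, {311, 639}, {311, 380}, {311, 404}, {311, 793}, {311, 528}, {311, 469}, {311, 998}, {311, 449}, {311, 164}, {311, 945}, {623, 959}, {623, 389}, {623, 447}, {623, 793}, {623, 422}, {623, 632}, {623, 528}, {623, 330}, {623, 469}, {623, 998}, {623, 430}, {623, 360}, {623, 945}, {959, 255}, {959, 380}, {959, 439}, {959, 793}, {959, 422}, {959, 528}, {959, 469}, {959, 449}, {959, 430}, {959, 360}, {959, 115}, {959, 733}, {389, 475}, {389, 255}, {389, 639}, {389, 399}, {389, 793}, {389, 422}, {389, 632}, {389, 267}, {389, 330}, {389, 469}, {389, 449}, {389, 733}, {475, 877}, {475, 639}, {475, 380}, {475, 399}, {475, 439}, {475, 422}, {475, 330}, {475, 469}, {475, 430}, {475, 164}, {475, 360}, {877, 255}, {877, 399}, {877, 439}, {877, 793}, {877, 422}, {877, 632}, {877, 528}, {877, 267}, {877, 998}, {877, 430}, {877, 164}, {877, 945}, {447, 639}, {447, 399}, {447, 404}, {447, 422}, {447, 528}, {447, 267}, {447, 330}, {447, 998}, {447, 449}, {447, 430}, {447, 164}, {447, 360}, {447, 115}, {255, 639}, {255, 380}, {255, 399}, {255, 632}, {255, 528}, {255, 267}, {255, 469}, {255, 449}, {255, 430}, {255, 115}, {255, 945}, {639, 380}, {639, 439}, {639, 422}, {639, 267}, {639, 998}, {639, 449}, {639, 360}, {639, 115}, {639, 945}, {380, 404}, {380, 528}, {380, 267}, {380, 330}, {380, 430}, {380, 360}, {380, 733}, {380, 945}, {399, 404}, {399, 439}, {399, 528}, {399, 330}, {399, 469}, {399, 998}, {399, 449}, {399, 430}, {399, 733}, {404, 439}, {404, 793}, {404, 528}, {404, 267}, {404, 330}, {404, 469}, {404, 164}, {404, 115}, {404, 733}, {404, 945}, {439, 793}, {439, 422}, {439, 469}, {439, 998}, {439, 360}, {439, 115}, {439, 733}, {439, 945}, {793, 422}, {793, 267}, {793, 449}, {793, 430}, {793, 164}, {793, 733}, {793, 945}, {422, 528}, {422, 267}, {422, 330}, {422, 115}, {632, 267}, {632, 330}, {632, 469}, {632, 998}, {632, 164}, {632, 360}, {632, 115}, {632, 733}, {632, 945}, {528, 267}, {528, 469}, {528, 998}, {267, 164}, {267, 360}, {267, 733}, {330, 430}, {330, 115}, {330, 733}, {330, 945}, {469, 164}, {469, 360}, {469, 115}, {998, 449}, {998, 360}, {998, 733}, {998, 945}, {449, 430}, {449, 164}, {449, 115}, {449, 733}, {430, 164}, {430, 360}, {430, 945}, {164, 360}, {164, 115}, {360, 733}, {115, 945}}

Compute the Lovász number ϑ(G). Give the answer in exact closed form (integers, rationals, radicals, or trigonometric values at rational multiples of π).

N(945) = {311, 623, 877, 255, 639, 380, 404, 439, 793, 632, 330, 998, 430, 115}, |N(945)| = 14.
N(330) = {682, 623, 389, 475, 447, 380, 399, 404, 422, 632, 430, 115, 733, 945}, |N(330)| = 14.
Vertex 311 has 14 neighbors: 682, 623, 389, 475, 639, 380, 404, 793, 528, 469, 998, 449, 164, 945.
deg(115) = 14; N(115) = {682, 959, 447, 255, 639, 404, 439, 422, 632, 330, 469, 449, 164, 945}.
Regular of degree 14 on 29 vertices: strongly regular (29,14,6,7).
The 3 distinct eigenvalues: [14.0, 2.19258, -3.19258].
λ_max=14, λ_min=-sqrt(29)/2 - 1/2; ϑ = −29·λ_min/(λ_max−λ_min) = sqrt(29).
= 5.3852… (decimal).

sqrt(29)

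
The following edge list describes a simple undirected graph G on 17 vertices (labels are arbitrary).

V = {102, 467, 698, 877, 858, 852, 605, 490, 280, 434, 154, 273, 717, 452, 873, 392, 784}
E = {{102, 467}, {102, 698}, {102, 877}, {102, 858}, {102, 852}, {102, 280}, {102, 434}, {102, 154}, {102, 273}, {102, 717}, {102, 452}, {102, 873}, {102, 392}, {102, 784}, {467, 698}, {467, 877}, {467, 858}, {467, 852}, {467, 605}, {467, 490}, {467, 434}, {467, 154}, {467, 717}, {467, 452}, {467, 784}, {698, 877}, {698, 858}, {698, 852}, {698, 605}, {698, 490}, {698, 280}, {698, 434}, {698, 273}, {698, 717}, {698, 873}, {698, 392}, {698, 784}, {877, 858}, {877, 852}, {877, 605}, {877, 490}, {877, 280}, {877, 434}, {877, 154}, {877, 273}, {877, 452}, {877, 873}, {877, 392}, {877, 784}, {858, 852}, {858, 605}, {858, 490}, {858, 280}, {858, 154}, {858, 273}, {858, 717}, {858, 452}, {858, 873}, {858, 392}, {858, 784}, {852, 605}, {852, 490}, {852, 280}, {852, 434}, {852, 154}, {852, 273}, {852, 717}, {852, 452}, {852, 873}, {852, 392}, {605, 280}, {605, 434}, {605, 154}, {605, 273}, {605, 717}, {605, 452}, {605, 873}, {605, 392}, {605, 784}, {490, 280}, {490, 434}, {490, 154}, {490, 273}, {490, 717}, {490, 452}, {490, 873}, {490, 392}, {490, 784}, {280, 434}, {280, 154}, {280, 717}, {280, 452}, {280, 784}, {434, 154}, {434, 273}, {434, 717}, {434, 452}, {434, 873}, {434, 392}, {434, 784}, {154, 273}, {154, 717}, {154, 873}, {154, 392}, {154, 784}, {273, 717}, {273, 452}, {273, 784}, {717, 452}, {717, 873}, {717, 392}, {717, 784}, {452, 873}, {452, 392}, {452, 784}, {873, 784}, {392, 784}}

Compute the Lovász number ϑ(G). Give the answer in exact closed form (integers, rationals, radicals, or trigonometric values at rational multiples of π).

N(698) = {102, 467, 877, 858, 852, 605, 490, 280, 434, 273, 717, 873, 392, 784}, |N(698)| = 14.
Vertex 467 has 12 neighbors: 102, 698, 877, 858, 852, 605, 490, 434, 154, 717, 452, 784.
N(877) = {102, 467, 698, 858, 852, 605, 490, 280, 434, 154, 273, 452, 873, 392, 784}, |N(877)| = 15.
N(858) = {102, 467, 698, 877, 852, 605, 490, 280, 154, 273, 717, 452, 873, 392, 784}, |N(858)| = 15.
6 parts of sizes [5, 3, 3, 2, 2, 2]; α(G) = 5 = ϑ (perfect).
= 5.0000000… (decimal).
5 ≤ 5 ≤ 5: collapsed.

5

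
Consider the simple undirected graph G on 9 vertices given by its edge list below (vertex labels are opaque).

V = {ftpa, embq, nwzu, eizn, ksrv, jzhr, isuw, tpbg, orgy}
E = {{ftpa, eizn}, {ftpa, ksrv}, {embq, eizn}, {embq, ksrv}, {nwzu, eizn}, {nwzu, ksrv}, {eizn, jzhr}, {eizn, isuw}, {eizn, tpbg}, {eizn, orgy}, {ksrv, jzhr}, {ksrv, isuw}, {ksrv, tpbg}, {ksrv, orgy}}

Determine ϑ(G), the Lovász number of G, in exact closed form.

N(embq) = {eizn, ksrv}, |N(embq)| = 2.
N(orgy) = {eizn, ksrv}, |N(orgy)| = 2.
deg(isuw) = 2; N(isuw) = {eizn, ksrv}.
Vertex nwzu has 2 neighbors: eizn, ksrv.
Complete multipartite on [7, 2]: sandwich collapses at ϑ=7.
ϑ(G) ≈ 7.0000.
Check 7 ≤ 7 ≤ 7: collapsed.

7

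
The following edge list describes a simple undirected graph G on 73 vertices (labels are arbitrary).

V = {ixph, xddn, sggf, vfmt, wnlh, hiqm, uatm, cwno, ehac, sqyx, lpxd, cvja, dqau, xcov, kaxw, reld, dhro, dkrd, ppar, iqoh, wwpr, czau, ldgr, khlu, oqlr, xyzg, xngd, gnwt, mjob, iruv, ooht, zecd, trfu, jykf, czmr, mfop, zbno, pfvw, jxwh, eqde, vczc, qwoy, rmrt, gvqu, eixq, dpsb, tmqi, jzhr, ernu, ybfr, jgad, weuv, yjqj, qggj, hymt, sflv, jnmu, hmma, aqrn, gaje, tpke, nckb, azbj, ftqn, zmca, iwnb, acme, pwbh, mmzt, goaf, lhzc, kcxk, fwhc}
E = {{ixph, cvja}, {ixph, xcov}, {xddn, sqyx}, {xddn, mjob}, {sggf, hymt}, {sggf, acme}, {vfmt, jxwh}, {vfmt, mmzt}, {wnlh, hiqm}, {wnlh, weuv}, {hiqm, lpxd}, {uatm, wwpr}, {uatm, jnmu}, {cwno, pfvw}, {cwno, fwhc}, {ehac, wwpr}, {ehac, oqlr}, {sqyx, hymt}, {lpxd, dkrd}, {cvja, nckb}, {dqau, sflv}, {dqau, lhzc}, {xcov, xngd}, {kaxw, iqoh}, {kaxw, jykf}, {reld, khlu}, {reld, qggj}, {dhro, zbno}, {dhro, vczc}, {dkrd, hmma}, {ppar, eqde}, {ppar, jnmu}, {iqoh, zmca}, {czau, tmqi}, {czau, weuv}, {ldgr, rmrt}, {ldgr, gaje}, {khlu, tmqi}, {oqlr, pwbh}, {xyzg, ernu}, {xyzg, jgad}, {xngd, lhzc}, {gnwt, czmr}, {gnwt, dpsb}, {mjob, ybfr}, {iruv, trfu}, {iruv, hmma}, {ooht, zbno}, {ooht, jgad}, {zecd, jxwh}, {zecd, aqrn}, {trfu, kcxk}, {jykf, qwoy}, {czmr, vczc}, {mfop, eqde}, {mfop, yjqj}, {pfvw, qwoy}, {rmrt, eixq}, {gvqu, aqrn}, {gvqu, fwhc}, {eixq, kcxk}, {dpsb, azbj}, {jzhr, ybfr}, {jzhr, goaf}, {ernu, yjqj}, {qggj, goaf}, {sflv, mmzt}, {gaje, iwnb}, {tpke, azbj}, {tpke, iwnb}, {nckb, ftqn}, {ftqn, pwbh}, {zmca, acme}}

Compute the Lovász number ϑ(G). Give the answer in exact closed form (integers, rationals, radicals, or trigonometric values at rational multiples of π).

Vertex weuv has 2 neighbors: wnlh, czau.
N(jgad) = {xyzg, ooht}, |N(jgad)| = 2.
deg(vczc) = 2; N(vczc) = {dhro, czmr}.
Vertex ernu has 2 neighbors: xyzg, yjqj.
Regular of degree 2 on 73 vertices: connected 2-regular on 73 ⇒ C_{73}.
A has 37 distinct eigenvalues ≈ [2.0, 1.9926, 1.97044, 1.9337, 1.88263, 1.81764, 1.73918, 1.64785, 1.54431, 1.42935, 1.3038, 1.1686, 1.02474, 0.8733, 0.7154, 0.55219, 0.3849, 0.21476, 0.04303, -0.12902, -0.30011, -0.46898, -0.63438, -0.79509, -0.9499, -1.09769, -1.23734, -1.36784, -1.48821, -1.59756, -1.69508, -1.78006, -1.85185, -1.90993, -1.95388, -1.98335, -1.99815].
λ_max=2, λ_min=-2*cos(pi/73); ϑ = −73·λ_min/(λ_max−λ_min) = 73*cos(pi/73)/(cos(pi/73) + 1).
≈ 36.48309 (to 5 d.p.).
Sandwich: α(G)=36 ≤ ϑ(G)=73*cos(pi/73)/(cos(pi/73) + 1) ≤ χ(Ḡ)=37 (both strict).

73*cos(pi/73)/(cos(pi/73) + 1)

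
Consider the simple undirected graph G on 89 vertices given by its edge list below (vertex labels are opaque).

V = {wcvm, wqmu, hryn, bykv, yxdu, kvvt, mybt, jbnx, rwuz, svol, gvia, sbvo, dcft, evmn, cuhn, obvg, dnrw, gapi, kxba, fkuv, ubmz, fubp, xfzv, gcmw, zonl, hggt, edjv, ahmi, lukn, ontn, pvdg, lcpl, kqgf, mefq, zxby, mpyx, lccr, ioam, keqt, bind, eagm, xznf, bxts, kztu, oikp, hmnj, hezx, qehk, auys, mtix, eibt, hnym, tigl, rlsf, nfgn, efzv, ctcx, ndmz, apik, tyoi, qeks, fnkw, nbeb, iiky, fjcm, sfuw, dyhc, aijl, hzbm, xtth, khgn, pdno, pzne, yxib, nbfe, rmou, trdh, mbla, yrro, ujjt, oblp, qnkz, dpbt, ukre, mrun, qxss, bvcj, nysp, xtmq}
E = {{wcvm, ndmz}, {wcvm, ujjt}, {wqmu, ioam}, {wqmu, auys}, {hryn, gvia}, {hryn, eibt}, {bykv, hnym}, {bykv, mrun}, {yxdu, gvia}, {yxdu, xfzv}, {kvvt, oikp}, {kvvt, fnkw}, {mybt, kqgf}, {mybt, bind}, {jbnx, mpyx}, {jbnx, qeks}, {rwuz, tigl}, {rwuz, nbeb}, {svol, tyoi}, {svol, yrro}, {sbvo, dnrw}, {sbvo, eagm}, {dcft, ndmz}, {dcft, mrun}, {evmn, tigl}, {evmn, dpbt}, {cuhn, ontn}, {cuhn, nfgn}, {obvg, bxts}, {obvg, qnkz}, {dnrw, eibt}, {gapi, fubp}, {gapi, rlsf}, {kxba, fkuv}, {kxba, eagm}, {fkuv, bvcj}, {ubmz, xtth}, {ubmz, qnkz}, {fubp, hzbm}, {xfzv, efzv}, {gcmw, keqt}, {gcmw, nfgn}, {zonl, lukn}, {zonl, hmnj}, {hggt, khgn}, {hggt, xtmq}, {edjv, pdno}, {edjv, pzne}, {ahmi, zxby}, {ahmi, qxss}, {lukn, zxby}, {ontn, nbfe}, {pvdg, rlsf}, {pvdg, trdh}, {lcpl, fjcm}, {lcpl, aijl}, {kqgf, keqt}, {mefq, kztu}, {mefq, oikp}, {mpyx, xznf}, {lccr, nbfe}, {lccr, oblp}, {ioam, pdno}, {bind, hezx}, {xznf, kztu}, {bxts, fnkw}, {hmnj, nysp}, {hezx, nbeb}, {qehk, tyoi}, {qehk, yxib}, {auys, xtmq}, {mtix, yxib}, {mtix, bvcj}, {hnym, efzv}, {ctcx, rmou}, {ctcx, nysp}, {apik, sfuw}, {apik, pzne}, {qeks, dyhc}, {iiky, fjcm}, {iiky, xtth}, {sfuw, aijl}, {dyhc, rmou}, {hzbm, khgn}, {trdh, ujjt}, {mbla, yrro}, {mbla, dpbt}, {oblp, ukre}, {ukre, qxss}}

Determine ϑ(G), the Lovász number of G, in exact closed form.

Vertex mrun has 2 neighbors: bykv, dcft.
Vertex wqmu has 2 neighbors: ioam, auys.
deg(zxby) = 2; N(zxby) = {ahmi, lukn}.
Vertex jbnx has 2 neighbors: mpyx, qeks.
2-regular, N=89; a single 89-cycle (edge-transitive).
The 45 distinct eigenvalues: [2.0, 1.995, 1.98, 1.955, 1.921, 1.877, 1.823, 1.761, 1.689, 1.61, 1.522, 1.427, 1.324, 1.215, 1.1, 0.98, 0.854, 0.724, 0.591, 0.455, 0.316, 0.176, 0.035, -0.106, -0.246, -0.386, -0.523, -0.658, -0.79, -0.917, -1.04, -1.158, -1.27, -1.376, -1.475, -1.567, -1.651, -1.726, -1.793, -1.851, -1.9, -1.939, -1.969, -1.989, -1.999].
−89·(-2*cos(pi/89)) / ((2)−(-2*cos(pi/89))) = 89*cos(pi/89)/(cos(pi/89) + 1) = ϑ(G).
ϑ(G) ≈ 44.4861353.
44 ≤ 89*cos(pi/89)/(cos(pi/89) + 1) ≤ 45: both strict.

89*cos(pi/89)/(cos(pi/89) + 1)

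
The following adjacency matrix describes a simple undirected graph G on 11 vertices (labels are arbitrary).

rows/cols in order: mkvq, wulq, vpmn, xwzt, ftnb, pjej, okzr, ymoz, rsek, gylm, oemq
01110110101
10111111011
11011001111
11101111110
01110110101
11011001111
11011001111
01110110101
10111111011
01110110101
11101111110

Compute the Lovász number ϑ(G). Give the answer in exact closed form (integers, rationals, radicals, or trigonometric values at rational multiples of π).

Vertex okzr has 8 neighbors: mkvq, wulq, xwzt, ftnb, ymoz, rsek, gylm, oemq.
N(pjej) = {mkvq, wulq, xwzt, ftnb, ymoz, rsek, gylm, oemq}, |N(pjej)| = 8.
Vertex gylm has 7 neighbors: wulq, vpmn, xwzt, pjej, okzr, rsek, oemq.
N(oemq) = {mkvq, wulq, vpmn, ftnb, pjej, okzr, ymoz, rsek, gylm}, |N(oemq)| = 9.
G = K_{4,3,2,2}: α = 4 = χ(Ḡ), so ϑ = 4.
Numerically 4.0000000.
Lovász sandwich 4 ≤ 4 ≤ 4: collapsed.

4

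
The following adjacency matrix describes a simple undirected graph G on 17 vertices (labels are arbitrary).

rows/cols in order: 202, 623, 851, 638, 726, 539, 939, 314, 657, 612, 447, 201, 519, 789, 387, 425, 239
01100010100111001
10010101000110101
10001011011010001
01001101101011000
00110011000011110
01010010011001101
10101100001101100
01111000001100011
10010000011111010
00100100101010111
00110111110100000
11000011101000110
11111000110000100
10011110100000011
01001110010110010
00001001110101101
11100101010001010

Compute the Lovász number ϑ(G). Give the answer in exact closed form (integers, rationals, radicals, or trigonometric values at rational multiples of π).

N(657) = {202, 638, 612, 447, 201, 519, 789, 425}, |N(657)| = 8.
Vertex 539 has 8 neighbors: 623, 638, 939, 612, 447, 789, 387, 239.
Vertex 623 has 8 neighbors: 202, 638, 539, 314, 201, 519, 387, 239.
deg(314) = 8; N(314) = {623, 851, 638, 726, 447, 201, 425, 239}.
17-vertex 8-regular graph: strongly regular (17,8,3,4).
A has 3 distinct eigenvalues ≈ [8.0, 1.5616, -2.5616].
Lovász: ϑ = −17(-sqrt(17)/2 - 1/2)/(8+-(-sqrt(17)/2 - 1/2)) = sqrt(17).
Numerically 4.12310563.

sqrt(17)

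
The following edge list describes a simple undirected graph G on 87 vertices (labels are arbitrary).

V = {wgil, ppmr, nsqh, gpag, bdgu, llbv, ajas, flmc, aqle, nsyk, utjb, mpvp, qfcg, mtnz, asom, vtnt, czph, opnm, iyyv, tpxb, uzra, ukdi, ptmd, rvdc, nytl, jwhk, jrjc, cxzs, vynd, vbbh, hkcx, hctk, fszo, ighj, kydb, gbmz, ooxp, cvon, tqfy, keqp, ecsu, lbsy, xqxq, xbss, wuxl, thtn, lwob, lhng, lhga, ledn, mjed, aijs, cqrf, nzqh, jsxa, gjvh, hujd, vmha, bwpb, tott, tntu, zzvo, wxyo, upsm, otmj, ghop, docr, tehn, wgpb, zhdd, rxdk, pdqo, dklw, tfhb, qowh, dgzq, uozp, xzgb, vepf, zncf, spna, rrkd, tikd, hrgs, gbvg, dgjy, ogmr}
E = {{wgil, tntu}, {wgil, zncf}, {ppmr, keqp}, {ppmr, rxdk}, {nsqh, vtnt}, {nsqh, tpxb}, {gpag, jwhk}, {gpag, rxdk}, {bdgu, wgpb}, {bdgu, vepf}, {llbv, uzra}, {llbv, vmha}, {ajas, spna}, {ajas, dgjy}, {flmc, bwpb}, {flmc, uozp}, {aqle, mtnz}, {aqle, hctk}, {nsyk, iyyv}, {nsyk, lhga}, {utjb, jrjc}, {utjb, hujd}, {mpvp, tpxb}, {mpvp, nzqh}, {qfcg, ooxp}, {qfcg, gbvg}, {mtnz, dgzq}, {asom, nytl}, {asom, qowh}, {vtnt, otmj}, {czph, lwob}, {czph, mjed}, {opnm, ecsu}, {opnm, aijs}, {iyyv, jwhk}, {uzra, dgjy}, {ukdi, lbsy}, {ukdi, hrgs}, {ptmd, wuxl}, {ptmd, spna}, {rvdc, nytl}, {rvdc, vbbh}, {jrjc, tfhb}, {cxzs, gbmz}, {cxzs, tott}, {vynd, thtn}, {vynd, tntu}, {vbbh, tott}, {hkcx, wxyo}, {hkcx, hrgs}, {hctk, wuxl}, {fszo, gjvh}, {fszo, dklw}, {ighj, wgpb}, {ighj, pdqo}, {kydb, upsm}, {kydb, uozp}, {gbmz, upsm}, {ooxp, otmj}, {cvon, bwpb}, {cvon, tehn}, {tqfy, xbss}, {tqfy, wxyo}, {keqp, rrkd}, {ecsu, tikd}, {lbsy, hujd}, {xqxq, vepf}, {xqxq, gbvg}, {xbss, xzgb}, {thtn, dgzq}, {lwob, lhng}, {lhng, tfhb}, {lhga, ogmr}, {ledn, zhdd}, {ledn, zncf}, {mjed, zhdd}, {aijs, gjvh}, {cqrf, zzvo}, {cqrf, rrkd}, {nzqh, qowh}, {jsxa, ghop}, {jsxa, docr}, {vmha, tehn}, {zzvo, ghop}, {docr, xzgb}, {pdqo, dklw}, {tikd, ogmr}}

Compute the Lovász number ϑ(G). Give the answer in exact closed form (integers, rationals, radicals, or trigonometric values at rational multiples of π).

deg(hctk) = 2; N(hctk) = {aqle, wuxl}.
Vertex ukdi has 2 neighbors: lbsy, hrgs.
N(tpxb) = {nsqh, mpvp}, |N(tpxb)| = 2.
N(opnm) = {ecsu, aijs}, |N(opnm)| = 2.
2-regular, N=87; this is C_{87}, the 87-cycle.
A has 44 distinct eigenvalues ≈ [2.0, 1.994786, 1.979173, 1.953241, 1.917126, 1.871016, 1.815151, 1.749823, 1.675372, 1.592186, 1.5007, 1.401389, 1.294773, 1.181406, 1.061879, 0.936817, 0.80687, 0.672717, 0.535057, 0.394607, 0.252099, 0.108278, -0.036108, -0.180306, -0.323564, -0.465135, -0.604281, -0.740276, -0.872412, -1.0, -1.122374, -1.238897, -1.34896, -1.451991, -1.547452, -1.634845, -1.713714, -1.78365, -1.844286, -1.895306, -1.936446, -1.96749, -1.988276, -1.998696].
ϑ = −N·λ_min/(λ_max−λ_min) = −87·(-2*cos(pi/87))/(2−(-2*cos(pi/87))) = 87*cos(pi/87)/(cos(pi/87) + 1).
≈ 43.48581645 (to 8 d.p.).
Sandwich: α(G)=43 ≤ ϑ(G)=87*cos(pi/87)/(cos(pi/87) + 1) ≤ χ(Ḡ)=44 (both strict).

87*cos(pi/87)/(cos(pi/87) + 1)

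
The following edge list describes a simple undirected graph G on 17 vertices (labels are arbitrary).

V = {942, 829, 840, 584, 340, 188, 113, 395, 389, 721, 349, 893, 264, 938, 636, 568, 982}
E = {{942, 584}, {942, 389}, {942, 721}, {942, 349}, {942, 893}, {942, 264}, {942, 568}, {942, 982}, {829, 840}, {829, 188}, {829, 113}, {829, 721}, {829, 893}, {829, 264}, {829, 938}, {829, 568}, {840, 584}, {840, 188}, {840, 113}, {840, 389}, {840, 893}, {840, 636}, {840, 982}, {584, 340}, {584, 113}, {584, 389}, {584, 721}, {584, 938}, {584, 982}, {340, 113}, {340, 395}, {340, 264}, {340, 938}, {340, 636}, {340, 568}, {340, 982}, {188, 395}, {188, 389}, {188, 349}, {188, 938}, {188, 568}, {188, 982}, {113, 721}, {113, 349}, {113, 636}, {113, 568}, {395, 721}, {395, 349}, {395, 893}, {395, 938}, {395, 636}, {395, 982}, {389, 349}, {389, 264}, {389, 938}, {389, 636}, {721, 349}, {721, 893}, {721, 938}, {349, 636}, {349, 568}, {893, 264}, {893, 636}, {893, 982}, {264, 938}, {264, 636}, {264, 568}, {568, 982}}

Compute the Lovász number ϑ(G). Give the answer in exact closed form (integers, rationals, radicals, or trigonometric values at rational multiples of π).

N(982) = {942, 840, 584, 340, 188, 395, 893, 568}, |N(982)| = 8.
N(264) = {942, 829, 340, 389, 893, 938, 636, 568}, |N(264)| = 8.
deg(188) = 8; N(188) = {829, 840, 395, 389, 349, 938, 568, 982}.
N(584) = {942, 840, 340, 113, 389, 721, 938, 982}, |N(584)| = 8.
17-vertex 8-regular graph: strongly regular (17,8,3,4).
A has 3 distinct eigenvalues ≈ [8.0, 1.56155, -2.56155].
ϑ = −N·λ_min/(λ_max−λ_min) = −17·(-sqrt(17)/2 - 1/2)/(8−(-sqrt(17)/2 - 1/2)) = sqrt(17).
≈ 4.12310563 (to 8 d.p.).

sqrt(17)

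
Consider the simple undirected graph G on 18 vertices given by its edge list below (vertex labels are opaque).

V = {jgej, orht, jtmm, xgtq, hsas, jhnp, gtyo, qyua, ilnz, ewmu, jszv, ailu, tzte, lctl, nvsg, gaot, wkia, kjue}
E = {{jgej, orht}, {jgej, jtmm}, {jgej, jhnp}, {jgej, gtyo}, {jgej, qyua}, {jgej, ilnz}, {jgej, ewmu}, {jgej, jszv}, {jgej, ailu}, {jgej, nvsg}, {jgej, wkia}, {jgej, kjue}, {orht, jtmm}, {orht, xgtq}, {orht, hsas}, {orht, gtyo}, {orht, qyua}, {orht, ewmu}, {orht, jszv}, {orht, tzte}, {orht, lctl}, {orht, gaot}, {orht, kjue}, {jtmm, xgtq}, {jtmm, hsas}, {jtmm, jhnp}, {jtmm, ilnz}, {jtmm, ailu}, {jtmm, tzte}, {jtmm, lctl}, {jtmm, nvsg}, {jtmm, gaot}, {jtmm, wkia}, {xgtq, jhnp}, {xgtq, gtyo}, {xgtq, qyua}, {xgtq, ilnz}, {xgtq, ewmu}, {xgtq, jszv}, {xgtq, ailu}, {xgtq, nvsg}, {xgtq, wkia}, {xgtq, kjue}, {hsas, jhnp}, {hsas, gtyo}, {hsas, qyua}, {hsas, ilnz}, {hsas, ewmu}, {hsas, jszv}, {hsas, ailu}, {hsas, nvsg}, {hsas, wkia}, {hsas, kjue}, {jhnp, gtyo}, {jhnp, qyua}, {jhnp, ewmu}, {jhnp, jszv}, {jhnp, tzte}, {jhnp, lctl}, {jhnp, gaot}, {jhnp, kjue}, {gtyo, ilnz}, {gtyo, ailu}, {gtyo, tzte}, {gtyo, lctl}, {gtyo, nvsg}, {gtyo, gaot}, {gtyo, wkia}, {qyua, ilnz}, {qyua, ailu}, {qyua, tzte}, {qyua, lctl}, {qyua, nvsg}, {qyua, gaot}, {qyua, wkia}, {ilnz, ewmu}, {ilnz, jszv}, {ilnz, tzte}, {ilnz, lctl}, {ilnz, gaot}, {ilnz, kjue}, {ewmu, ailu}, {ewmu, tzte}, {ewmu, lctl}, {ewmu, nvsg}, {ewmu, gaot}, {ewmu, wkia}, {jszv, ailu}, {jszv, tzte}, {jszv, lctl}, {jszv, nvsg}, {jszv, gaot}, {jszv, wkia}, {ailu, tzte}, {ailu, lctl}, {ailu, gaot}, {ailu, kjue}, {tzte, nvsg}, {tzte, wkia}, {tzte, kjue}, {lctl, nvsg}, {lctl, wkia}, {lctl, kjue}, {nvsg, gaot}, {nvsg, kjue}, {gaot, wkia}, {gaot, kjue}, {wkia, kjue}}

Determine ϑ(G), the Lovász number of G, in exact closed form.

deg(qyua) = 12; N(qyua) = {jgej, orht, xgtq, hsas, jhnp, ilnz, ailu, tzte, lctl, nvsg, gaot, wkia}.
deg(gtyo) = 12; N(gtyo) = {jgej, orht, xgtq, hsas, jhnp, ilnz, ailu, tzte, lctl, nvsg, gaot, wkia}.
Vertex nvsg has 12 neighbors: jgej, jtmm, xgtq, hsas, gtyo, qyua, ewmu, jszv, tzte, lctl, gaot, kjue.
N(lctl) = {orht, jtmm, jhnp, gtyo, qyua, ilnz, ewmu, jszv, ailu, nvsg, wkia, kjue}, |N(lctl)| = 12.
Complete 3-partite, parts [6, 6, 6]: perfect, ϑ = α = 6.
≈ 6.000000000 (to 9 d.p.).
Lovász sandwich 6 ≤ 6 ≤ 6: collapsed.

6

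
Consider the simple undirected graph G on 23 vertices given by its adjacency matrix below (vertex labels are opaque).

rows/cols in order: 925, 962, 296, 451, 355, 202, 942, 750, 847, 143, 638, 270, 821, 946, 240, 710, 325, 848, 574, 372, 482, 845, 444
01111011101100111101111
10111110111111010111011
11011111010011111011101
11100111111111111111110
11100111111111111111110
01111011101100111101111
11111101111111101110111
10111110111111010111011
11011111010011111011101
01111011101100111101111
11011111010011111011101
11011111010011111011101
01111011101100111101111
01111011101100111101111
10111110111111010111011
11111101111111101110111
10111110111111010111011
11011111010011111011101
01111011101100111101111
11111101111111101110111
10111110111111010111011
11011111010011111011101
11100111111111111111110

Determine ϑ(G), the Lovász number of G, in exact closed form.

6

N(355) = {925, 962, 296, 202, 942, 750, 847, 143, 638, 270, 821, 946, 240, 710, 325, 848, 574, 372, 482, 845}, |N(355)| = 20.
N(638) = {925, 962, 451, 355, 202, 942, 750, 143, 821, 946, 240, 710, 325, 574, 372, 482, 444}, |N(638)| = 17.
deg(143) = 17; N(143) = {962, 296, 451, 355, 942, 750, 847, 638, 270, 240, 710, 325, 848, 372, 482, 845, 444}.
deg(451) = 20; N(451) = {925, 962, 296, 202, 942, 750, 847, 143, 638, 270, 821, 946, 240, 710, 325, 848, 574, 372, 482, 845}.
5 parts of sizes [6, 6, 5, 3, 3]; α(G) = 6 = ϑ (perfect).
ϑ(G) ≈ 6.000000000.
Check 6 ≤ 6 ≤ 6: collapsed.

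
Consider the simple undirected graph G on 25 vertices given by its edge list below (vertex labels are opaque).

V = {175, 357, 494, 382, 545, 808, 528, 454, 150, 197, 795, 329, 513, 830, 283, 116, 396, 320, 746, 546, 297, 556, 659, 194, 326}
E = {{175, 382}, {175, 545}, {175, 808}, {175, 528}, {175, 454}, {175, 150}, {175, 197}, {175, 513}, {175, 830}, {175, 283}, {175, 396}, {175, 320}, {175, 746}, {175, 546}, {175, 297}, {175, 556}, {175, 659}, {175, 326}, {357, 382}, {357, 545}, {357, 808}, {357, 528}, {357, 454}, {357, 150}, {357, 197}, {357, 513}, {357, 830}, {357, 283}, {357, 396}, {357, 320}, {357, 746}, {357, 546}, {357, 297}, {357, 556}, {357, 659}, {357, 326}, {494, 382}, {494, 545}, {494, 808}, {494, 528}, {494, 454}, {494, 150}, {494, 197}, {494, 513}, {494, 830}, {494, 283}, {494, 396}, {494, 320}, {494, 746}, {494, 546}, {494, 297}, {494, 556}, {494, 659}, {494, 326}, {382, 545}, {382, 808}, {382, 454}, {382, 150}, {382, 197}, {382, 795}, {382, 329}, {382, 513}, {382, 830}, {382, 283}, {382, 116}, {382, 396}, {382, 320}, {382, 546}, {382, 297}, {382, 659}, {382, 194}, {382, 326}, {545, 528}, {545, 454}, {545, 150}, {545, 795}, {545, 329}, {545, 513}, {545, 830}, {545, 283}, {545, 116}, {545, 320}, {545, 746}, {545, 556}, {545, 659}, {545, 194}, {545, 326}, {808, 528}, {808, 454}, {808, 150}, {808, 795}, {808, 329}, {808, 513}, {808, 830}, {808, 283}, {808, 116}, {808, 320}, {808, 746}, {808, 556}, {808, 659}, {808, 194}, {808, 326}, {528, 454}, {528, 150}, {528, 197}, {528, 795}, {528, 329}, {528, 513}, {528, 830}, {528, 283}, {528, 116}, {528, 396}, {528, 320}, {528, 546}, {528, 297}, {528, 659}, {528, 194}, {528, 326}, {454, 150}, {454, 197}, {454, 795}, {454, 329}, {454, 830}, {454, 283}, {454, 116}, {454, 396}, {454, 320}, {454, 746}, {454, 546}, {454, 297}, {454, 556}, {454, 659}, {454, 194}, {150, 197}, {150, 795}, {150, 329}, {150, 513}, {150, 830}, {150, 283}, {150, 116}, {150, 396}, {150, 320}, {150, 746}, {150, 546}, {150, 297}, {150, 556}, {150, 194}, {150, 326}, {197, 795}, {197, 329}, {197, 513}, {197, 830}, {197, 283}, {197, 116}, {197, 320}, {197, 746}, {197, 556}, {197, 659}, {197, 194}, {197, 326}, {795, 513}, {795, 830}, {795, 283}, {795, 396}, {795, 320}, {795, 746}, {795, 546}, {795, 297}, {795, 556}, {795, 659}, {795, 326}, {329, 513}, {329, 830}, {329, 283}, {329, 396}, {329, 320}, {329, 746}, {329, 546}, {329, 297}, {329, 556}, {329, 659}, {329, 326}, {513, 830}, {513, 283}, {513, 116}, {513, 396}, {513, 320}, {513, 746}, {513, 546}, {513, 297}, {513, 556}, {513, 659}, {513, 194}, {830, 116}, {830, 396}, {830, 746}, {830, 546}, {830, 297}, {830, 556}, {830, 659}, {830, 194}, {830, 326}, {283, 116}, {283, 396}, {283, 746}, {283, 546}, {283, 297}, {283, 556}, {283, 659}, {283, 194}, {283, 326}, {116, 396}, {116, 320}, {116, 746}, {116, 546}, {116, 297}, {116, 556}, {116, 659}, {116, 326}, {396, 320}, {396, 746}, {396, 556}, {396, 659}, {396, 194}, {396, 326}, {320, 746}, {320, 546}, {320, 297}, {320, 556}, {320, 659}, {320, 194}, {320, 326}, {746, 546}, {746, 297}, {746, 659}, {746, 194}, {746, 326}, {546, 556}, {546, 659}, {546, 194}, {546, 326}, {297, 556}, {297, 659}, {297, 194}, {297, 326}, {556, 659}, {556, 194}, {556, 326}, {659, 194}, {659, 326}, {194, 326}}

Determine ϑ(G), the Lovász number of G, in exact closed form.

7

N(830) = {175, 357, 494, 382, 545, 808, 528, 454, 150, 197, 795, 329, 513, 116, 396, 746, 546, 297, 556, 659, 194, 326}, |N(830)| = 22.
N(297) = {175, 357, 494, 382, 528, 454, 150, 795, 329, 513, 830, 283, 116, 320, 746, 556, 659, 194, 326}, |N(297)| = 19.
N(194) = {382, 545, 808, 528, 454, 150, 197, 513, 830, 283, 396, 320, 746, 546, 297, 556, 659, 326}, |N(194)| = 18.
Vertex 116 has 18 neighbors: 382, 545, 808, 528, 454, 150, 197, 513, 830, 283, 396, 320, 746, 546, 297, 556, 659, 326.
G = K_{7,6,4,3,3,2}: α = 7 = χ(Ḡ), so ϑ = 7.
= 7.0000… (decimal).
Sandwich: α(G)=7 ≤ ϑ(G)=7 ≤ χ(Ḡ)=7 (collapsed).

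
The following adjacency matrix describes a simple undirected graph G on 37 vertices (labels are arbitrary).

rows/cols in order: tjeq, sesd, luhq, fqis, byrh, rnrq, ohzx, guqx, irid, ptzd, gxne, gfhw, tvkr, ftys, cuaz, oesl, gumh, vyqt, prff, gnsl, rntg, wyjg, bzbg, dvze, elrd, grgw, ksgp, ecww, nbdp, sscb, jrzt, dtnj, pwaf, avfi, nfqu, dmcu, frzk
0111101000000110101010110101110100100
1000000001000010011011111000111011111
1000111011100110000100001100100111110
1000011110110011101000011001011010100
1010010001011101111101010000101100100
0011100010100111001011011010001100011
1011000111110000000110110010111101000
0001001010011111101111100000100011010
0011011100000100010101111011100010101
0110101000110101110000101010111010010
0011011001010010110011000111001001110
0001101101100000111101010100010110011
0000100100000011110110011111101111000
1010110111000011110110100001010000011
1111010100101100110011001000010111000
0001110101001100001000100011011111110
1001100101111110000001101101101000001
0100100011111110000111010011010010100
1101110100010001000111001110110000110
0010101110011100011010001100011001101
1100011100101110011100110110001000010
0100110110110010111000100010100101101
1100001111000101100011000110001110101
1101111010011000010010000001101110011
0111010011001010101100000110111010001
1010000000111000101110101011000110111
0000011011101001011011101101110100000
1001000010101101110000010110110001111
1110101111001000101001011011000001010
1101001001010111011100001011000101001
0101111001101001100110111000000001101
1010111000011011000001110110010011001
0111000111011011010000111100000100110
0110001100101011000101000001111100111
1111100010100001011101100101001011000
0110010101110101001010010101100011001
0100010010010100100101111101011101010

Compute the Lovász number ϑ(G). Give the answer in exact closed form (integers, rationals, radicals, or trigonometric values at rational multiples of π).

deg(pwaf) = 18; N(pwaf) = {sesd, luhq, fqis, guqx, irid, ptzd, gfhw, tvkr, cuaz, oesl, vyqt, bzbg, dvze, elrd, grgw, dtnj, nfqu, dmcu}.
Vertex bzbg has 18 neighbors: tjeq, sesd, ohzx, guqx, irid, ptzd, ftys, oesl, gumh, rntg, wyjg, grgw, ksgp, jrzt, dtnj, pwaf, nfqu, frzk.
Vertex irid has 18 neighbors: luhq, fqis, rnrq, ohzx, guqx, ftys, vyqt, gnsl, wyjg, bzbg, dvze, elrd, ksgp, ecww, nbdp, pwaf, nfqu, frzk.
N(avfi) = {sesd, luhq, ohzx, guqx, gxne, tvkr, cuaz, oesl, gnsl, wyjg, ecww, nbdp, sscb, jrzt, dtnj, nfqu, dmcu, frzk}, |N(avfi)| = 18.
Regular of degree 18 on 37 vertices: strongly regular (37,18,8,9).
The 3 distinct eigenvalues: [18.0, 2.541, -3.541].
Lovász: ϑ = −37(-sqrt(37)/2 - 1/2)/(18+-(-sqrt(37)/2 - 1/2)) = sqrt(37).
≈ 6.0828 (to 4 d.p.).

sqrt(37)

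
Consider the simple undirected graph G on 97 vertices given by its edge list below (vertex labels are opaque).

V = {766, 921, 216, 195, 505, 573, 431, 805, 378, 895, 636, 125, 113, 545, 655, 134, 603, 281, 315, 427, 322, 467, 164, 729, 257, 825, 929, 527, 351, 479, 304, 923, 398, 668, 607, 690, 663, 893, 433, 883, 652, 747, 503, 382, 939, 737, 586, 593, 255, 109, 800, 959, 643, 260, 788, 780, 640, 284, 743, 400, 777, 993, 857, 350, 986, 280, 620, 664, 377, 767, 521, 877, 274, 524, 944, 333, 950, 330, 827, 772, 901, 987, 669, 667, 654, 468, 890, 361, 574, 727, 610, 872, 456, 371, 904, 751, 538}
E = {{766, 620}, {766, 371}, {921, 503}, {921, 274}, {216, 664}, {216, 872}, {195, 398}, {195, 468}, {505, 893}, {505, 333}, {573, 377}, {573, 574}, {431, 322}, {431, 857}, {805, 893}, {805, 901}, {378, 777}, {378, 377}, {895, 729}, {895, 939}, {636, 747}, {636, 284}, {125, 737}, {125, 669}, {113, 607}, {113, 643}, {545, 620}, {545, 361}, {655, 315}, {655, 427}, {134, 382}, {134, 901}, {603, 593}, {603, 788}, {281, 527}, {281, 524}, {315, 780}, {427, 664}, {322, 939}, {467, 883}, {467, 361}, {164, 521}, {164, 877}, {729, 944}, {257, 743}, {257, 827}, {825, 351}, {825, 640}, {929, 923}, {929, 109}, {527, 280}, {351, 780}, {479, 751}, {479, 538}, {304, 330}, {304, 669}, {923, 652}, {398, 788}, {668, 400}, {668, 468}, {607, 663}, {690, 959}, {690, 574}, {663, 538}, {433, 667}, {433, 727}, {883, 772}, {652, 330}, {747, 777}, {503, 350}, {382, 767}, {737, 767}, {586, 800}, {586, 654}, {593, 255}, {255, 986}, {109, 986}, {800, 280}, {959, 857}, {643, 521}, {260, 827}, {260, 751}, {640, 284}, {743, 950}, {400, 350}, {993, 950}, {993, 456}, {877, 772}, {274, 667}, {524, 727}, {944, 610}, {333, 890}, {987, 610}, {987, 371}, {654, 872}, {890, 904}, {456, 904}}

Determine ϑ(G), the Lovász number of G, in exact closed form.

Vertex 788 has 2 neighbors: 603, 398.
deg(330) = 2; N(330) = {304, 652}.
deg(255) = 2; N(255) = {593, 986}.
Vertex 987 has 2 neighbors: 610, 371.
Regular of degree 2 on 97 vertices: the odd cycle C_{97}.
spec(A) ≈ [2.0, 1.996, 1.983, 1.962, 1.933, 1.896, 1.851, 1.798, 1.737, 1.67, 1.595, 1.513, 1.426, 1.332, 1.232, 1.128, 1.019, 0.905, 0.788, 0.667, 0.544, 0.418, 0.29, 0.162, 0.032, -0.097, -0.226, -0.354, -0.481, -0.606, -0.728, -0.847, -0.962, -1.074, -1.181, -1.283, -1.379, -1.47, -1.555, -1.633, -1.704, -1.769, -1.825, -1.874, -1.916, -1.949, -1.974, -1.991, -1.999] (distinct, 3 d.p.).
ϑ = −N·λ_min/(λ_max−λ_min) = −97·(-2*cos(pi/97))/(2−(-2*cos(pi/97))) = 97*cos(pi/97)/(cos(pi/97) + 1).
Numerically 48.48728.
Sandwich: α(G)=48 ≤ ϑ(G)=97*cos(pi/97)/(cos(pi/97) + 1) ≤ χ(Ḡ)=49 (both strict).

97*cos(pi/97)/(cos(pi/97) + 1)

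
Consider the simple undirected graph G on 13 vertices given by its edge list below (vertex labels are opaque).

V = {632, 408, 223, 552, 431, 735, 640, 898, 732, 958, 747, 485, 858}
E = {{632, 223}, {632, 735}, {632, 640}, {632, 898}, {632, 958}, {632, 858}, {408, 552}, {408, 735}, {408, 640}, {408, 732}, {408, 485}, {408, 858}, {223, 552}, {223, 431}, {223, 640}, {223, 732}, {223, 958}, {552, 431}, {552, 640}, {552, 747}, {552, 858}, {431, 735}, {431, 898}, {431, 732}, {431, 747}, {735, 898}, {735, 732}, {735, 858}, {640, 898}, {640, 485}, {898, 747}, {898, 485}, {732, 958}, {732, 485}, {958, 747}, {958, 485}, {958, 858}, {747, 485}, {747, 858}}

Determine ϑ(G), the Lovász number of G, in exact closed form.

N(408) = {552, 735, 640, 732, 485, 858}, |N(408)| = 6.
deg(732) = 6; N(732) = {408, 223, 431, 735, 958, 485}.
Vertex 223 has 6 neighbors: 632, 552, 431, 640, 732, 958.
deg(431) = 6; N(431) = {223, 552, 735, 898, 732, 747}.
G on 13 vertices is 6-regular; Paley(13): SR with (k,λ,μ)=(6,2,3).
spec(A) ≈ [6.0, 1.303, -2.303] (distinct, 3 d.p.).
Lovász: ϑ = −13(-sqrt(13)/2 - 1/2)/(6+-(-sqrt(13)/2 - 1/2)) = sqrt(13).
ϑ(G) ≈ 3.605551275.

sqrt(13)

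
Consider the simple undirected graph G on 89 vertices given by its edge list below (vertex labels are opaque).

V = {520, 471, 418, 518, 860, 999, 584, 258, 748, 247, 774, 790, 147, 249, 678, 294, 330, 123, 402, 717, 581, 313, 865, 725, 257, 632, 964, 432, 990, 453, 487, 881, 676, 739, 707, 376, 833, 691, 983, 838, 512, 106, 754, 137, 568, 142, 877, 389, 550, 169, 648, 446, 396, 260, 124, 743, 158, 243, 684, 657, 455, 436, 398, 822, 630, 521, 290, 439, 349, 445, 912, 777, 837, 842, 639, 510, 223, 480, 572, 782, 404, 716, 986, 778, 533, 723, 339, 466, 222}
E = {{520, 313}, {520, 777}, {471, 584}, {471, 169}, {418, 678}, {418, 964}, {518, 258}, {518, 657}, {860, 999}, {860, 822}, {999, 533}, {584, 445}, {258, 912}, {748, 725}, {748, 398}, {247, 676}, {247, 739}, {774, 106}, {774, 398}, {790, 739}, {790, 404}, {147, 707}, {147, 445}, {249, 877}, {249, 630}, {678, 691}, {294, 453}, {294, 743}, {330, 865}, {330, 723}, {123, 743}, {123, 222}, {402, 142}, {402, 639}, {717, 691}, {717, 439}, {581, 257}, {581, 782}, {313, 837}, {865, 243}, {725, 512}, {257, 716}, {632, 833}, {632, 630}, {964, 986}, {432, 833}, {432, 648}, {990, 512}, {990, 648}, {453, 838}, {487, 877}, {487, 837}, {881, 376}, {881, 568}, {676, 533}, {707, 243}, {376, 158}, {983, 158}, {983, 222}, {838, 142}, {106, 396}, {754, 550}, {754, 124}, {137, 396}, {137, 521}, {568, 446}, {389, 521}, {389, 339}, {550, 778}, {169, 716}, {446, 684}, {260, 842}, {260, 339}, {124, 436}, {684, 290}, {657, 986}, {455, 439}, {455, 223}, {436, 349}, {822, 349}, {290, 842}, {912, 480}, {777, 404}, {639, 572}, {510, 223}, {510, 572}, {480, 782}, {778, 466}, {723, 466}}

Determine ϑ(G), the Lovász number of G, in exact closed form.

N(678) = {418, 691}, |N(678)| = 2.
N(837) = {313, 487}, |N(837)| = 2.
N(510) = {223, 572}, |N(510)| = 2.
Vertex 723 has 2 neighbors: 330, 466.
89-vertex 2-regular graph: connected 2-regular on 89 ⇒ C_{89}.
Distinct eigenvalues (to 3 d.p.): [2.0, 1.995, 1.98, 1.955, 1.921, 1.877, 1.823, 1.761, 1.689, 1.61, 1.522, 1.427, 1.324, 1.215, 1.1, 0.98, 0.854, 0.724, 0.591, 0.455, 0.316, 0.176, 0.035, -0.106, -0.246, -0.386, -0.523, -0.658, -0.79, -0.917, -1.04, -1.158, -1.27, -1.376, -1.475, -1.567, -1.651, -1.726, -1.793, -1.851, -1.9, -1.939, -1.969, -1.989, -1.999].
Lovász (edge-transitive): ϑ = −89·(-2*cos(pi/89))/((2)−(-2*cos(pi/89))) = 89*cos(pi/89)/(cos(pi/89) + 1).
= 44.48614… (decimal).
44 ≤ 89*cos(pi/89)/(cos(pi/89) + 1) ≤ 45: both strict.

89*cos(pi/89)/(cos(pi/89) + 1)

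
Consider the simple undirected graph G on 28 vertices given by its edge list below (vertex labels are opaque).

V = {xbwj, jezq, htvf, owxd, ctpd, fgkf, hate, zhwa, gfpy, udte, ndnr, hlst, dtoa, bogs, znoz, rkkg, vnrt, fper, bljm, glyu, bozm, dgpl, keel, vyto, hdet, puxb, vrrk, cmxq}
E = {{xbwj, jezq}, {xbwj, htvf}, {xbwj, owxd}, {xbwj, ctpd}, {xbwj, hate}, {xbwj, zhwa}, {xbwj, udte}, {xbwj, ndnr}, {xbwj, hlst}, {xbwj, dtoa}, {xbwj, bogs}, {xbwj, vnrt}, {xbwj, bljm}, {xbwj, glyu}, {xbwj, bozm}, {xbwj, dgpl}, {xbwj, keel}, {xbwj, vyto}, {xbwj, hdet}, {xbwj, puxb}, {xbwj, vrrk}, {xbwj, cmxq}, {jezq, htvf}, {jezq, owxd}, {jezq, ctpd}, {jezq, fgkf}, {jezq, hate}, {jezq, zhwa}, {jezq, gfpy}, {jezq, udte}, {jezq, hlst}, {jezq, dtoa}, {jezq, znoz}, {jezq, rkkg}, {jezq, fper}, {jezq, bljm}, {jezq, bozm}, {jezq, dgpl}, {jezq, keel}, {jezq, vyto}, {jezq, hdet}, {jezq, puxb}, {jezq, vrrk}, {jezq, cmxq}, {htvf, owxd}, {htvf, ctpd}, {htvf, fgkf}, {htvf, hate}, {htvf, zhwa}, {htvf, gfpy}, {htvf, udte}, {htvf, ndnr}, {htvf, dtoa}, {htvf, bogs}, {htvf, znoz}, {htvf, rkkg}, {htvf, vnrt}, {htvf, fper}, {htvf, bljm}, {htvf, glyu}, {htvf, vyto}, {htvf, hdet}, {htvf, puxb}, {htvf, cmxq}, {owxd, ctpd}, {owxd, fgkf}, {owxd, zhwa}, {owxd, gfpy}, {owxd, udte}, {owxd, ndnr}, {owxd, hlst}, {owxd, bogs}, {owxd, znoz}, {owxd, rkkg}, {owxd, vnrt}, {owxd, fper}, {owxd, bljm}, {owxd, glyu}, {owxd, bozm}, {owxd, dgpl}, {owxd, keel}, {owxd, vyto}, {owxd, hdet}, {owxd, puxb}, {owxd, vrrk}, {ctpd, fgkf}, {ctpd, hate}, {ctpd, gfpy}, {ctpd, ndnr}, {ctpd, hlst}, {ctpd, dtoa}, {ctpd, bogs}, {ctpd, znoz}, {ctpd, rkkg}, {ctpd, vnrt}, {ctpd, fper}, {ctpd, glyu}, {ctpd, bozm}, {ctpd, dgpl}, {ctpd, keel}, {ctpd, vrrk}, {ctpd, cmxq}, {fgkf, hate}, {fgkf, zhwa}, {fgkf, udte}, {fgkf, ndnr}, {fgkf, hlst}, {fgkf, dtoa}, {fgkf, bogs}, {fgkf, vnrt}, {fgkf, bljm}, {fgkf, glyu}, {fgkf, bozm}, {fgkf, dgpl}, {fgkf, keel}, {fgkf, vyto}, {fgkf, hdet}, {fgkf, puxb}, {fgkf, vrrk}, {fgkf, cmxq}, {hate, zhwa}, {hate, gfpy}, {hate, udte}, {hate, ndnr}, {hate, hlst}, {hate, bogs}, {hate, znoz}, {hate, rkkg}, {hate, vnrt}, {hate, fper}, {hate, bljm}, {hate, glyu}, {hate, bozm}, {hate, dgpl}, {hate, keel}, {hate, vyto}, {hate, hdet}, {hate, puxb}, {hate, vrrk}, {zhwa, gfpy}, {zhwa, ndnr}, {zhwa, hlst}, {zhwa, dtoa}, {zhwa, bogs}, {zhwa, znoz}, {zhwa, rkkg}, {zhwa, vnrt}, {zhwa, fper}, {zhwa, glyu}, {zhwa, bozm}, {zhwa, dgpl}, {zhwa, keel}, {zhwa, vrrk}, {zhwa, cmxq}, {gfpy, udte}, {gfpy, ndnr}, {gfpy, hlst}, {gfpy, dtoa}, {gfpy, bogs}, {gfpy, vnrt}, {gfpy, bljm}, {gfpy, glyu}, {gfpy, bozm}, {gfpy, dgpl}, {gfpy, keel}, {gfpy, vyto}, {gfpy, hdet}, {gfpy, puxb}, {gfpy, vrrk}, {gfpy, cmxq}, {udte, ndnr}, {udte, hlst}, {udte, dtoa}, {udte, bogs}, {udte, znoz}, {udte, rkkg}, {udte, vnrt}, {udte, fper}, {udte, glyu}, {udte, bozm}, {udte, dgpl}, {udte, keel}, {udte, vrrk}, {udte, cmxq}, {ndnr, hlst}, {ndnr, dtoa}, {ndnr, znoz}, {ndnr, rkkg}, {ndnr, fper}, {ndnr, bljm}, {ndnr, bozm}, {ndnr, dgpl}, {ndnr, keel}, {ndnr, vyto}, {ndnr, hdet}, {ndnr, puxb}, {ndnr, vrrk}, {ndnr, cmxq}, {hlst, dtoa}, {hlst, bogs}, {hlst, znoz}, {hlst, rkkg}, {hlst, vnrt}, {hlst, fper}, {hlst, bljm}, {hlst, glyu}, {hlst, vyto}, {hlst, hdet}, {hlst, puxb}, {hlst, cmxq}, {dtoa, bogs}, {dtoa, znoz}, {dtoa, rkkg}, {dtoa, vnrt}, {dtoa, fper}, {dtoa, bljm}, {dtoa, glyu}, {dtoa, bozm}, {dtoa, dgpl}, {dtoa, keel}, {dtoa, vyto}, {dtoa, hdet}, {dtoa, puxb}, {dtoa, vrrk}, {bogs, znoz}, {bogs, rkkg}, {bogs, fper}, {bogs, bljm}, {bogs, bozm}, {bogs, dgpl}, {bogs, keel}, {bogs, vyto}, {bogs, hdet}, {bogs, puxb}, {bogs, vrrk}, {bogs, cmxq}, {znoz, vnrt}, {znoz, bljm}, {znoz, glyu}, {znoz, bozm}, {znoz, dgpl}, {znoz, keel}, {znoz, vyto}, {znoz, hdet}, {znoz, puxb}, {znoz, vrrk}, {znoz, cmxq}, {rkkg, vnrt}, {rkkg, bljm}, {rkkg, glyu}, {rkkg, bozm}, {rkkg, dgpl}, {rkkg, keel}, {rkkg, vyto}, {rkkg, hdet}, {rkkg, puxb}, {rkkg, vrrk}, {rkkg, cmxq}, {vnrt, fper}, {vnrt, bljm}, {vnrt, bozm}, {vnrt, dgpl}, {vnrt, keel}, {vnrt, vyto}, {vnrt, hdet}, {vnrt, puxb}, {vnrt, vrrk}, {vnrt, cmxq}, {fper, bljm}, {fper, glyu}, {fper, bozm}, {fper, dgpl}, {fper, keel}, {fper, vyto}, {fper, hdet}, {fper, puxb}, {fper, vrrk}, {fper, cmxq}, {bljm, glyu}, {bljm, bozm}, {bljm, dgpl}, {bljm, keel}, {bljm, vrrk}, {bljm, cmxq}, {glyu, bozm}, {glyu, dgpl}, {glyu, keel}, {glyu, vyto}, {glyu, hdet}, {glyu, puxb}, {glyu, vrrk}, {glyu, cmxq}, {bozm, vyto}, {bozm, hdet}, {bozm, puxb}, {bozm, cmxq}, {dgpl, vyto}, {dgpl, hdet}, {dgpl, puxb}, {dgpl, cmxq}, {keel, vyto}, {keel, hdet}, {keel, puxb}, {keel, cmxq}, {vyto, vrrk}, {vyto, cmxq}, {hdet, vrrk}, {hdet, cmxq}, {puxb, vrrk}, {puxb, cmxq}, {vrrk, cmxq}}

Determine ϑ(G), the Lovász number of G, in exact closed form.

7

N(xbwj) = {jezq, htvf, owxd, ctpd, hate, zhwa, udte, ndnr, hlst, dtoa, bogs, vnrt, bljm, glyu, bozm, dgpl, keel, vyto, hdet, puxb, vrrk, cmxq}, |N(xbwj)| = 22.
N(gfpy) = {jezq, htvf, owxd, ctpd, hate, zhwa, udte, ndnr, hlst, dtoa, bogs, vnrt, bljm, glyu, bozm, dgpl, keel, vyto, hdet, puxb, vrrk, cmxq}, |N(gfpy)| = 22.
Vertex ctpd has 21 neighbors: xbwj, jezq, htvf, owxd, fgkf, hate, gfpy, ndnr, hlst, dtoa, bogs, znoz, rkkg, vnrt, fper, glyu, bozm, dgpl, keel, vrrk, cmxq.
deg(ndnr) = 23; N(ndnr) = {xbwj, htvf, owxd, ctpd, fgkf, hate, zhwa, gfpy, udte, hlst, dtoa, znoz, rkkg, fper, bljm, bozm, dgpl, keel, vyto, hdet, puxb, vrrk, cmxq}.
Complete 5-partite, parts [7, 6, 6, 5, 4]: perfect, ϑ = α = 7.
= 7.000000… (decimal).
7 ≤ 7 ≤ 7: collapsed.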